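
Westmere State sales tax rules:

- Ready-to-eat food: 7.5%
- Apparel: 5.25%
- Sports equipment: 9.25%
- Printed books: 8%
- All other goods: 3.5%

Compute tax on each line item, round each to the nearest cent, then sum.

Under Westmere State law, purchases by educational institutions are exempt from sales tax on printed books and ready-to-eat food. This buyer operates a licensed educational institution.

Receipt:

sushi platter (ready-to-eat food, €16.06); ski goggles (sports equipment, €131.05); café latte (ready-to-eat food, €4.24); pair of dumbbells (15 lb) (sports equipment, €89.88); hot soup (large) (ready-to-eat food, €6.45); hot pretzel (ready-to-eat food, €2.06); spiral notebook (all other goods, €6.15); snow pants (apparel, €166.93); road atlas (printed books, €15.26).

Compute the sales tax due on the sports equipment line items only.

€20.43

Ski goggles €131.05: sports equipment → 9.25% → €12.12
Pair of dumbbells (15 lb) €89.88: sports equipment → 9.25% → €8.31
Tax on sports equipment = €12.12 + €8.31 = €20.43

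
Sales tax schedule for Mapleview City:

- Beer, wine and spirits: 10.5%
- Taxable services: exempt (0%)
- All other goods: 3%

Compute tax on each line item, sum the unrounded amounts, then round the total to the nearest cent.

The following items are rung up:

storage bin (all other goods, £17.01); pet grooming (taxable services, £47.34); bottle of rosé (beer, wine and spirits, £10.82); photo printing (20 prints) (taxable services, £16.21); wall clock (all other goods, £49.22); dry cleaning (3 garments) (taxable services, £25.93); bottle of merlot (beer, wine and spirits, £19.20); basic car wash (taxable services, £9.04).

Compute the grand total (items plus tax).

£199.91

Storage bin £17.01: all other goods → 3% → £0.5103
Pet grooming £47.34: taxable services → 0% → £0.00
Bottle of rosé £10.82: beer, wine and spirits → 10.5% → £1.1361
Photo printing (20 prints) £16.21: taxable services → 0% → £0.00
Wall clock £49.22: all other goods → 3% → £1.4766
Dry cleaning (3 garments) £25.93: taxable services → 0% → £0.00
Bottle of merlot £19.20: beer, wine and spirits → 10.5% → £2.016
Basic car wash £9.04: taxable services → 0% → £0.00
Subtotal = £194.77; unrounded tax = £5.139 → £5.14; total due = £199.91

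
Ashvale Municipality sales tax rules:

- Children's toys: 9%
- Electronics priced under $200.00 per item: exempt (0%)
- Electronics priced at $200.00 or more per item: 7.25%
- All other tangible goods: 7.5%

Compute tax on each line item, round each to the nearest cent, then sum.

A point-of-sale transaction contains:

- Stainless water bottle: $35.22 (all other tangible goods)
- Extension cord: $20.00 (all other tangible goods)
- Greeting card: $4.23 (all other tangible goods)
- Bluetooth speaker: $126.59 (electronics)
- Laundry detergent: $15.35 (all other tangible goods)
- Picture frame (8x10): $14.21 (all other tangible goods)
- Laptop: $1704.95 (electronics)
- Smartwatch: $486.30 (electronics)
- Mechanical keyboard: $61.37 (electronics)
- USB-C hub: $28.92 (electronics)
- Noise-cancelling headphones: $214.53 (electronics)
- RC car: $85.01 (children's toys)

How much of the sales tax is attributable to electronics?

$174.42

Bluetooth speaker $126.59: electronics, under $200.00 → 0% → $0.00
Laptop $1704.95: electronics, $200.00 or more → 7.25% → $123.61
Smartwatch $486.30: electronics, $200.00 or more → 7.25% → $35.26
Mechanical keyboard $61.37: electronics, under $200.00 → 0% → $0.00
USB-C hub $28.92: electronics, under $200.00 → 0% → $0.00
Noise-cancelling headphones $214.53: electronics, $200.00 or more → 7.25% → $15.55
Tax on electronics = $0.00 + $123.61 + $35.26 + $0.00 + $0.00 + $15.55 = $174.42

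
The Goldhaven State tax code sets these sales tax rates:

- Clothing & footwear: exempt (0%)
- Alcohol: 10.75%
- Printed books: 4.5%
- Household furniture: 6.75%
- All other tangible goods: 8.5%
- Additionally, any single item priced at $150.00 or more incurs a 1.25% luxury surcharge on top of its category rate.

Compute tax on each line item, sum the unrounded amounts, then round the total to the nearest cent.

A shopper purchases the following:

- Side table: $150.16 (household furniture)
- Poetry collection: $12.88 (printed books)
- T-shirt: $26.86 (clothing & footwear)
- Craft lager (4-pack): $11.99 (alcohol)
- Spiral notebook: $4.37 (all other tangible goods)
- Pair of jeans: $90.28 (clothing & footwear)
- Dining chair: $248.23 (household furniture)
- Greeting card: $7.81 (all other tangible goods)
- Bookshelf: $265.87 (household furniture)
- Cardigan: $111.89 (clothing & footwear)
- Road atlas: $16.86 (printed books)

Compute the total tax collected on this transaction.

$56.80

Side table $150.16: household furniture → 6.75% + 1.25% surcharge = 8% → $12.0128
Poetry collection $12.88: printed books → 4.5% → $0.5796
T-shirt $26.86: clothing & footwear → 0% → $0.00
Craft lager (4-pack) $11.99: alcohol → 10.75% → $1.288925
Spiral notebook $4.37: all other tangible goods → 8.5% → $0.37145
Pair of jeans $90.28: clothing & footwear → 0% → $0.00
Dining chair $248.23: household furniture → 6.75% + 1.25% surcharge = 8% → $19.8584
Greeting card $7.81: all other tangible goods → 8.5% → $0.66385
Bookshelf $265.87: household furniture → 6.75% + 1.25% surcharge = 8% → $21.2696
Cardigan $111.89: clothing & footwear → 0% → $0.00
Road atlas $16.86: printed books → 4.5% → $0.7587
Unrounded tax sum = $56.803325 → $56.80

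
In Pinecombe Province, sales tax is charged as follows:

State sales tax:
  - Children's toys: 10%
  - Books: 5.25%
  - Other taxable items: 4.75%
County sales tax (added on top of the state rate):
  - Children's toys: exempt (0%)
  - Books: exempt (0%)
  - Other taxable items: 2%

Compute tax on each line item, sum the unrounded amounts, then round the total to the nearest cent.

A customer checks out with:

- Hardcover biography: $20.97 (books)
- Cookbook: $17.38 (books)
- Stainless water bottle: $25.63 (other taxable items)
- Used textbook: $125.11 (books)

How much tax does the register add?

$10.31

Hardcover biography $20.97: books → 5.25% + 0% county = 5.25% → $1.100925
Cookbook $17.38: books → 5.25% + 0% county = 5.25% → $0.91245
Stainless water bottle $25.63: other taxable items → 4.75% + 2% county = 6.75% → $1.730025
Used textbook $125.11: books → 5.25% + 0% county = 5.25% → $6.568275
Unrounded tax sum = $10.311675 → $10.31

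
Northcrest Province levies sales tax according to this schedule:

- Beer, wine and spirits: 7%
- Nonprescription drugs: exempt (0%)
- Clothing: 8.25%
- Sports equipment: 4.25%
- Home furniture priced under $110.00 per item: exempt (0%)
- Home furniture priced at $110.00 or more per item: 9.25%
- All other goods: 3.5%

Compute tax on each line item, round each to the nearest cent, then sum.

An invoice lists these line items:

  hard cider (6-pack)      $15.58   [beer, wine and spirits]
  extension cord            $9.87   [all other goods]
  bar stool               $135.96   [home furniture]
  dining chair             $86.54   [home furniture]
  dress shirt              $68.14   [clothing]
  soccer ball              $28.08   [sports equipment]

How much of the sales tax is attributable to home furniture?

$12.58

Bar stool $135.96: home furniture, $110.00 or more → 9.25% → $12.58
Dining chair $86.54: home furniture, under $110.00 → 0% → $0.00
Tax on home furniture = $12.58 + $0.00 = $12.58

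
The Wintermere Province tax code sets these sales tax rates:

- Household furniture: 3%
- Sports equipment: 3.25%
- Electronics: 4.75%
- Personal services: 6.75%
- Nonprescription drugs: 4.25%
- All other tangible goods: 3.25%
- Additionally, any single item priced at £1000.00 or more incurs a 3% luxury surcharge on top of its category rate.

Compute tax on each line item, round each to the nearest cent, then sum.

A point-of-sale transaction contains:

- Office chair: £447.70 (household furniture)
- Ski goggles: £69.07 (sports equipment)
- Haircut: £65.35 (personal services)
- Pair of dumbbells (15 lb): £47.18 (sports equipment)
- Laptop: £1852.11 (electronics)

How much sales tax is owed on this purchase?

Office chair £447.70: household furniture → 3% → £13.43
Ski goggles £69.07: sports equipment → 3.25% → £2.24
Haircut £65.35: personal services → 6.75% → £4.41
Pair of dumbbells (15 lb) £47.18: sports equipment → 3.25% → £1.53
Laptop £1852.11: electronics → 4.75% + 3% surcharge = 7.75% → £143.54
Total tax = £13.43 + £2.24 + £4.41 + £1.53 + £143.54 = £165.15

£165.15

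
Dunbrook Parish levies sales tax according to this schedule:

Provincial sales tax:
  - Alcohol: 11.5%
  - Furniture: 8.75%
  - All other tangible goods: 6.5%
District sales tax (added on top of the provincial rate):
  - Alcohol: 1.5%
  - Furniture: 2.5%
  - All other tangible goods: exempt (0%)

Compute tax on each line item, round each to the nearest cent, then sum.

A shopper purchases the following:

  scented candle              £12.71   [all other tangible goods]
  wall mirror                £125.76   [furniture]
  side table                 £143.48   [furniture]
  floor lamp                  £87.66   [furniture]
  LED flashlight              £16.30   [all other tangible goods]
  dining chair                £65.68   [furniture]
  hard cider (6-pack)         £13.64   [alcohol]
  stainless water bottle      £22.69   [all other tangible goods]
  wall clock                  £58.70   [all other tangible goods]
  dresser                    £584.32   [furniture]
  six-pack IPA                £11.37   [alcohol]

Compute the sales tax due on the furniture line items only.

Wall mirror £125.76: furniture → 8.75% + 2.5% district = 11.25% → £14.15
Side table £143.48: furniture → 8.75% + 2.5% district = 11.25% → £16.14
Floor lamp £87.66: furniture → 8.75% + 2.5% district = 11.25% → £9.86
Dining chair £65.68: furniture → 8.75% + 2.5% district = 11.25% → £7.39
Dresser £584.32: furniture → 8.75% + 2.5% district = 11.25% → £65.74
Tax on furniture = £14.15 + £16.14 + £9.86 + £7.39 + £65.74 = £113.28

£113.28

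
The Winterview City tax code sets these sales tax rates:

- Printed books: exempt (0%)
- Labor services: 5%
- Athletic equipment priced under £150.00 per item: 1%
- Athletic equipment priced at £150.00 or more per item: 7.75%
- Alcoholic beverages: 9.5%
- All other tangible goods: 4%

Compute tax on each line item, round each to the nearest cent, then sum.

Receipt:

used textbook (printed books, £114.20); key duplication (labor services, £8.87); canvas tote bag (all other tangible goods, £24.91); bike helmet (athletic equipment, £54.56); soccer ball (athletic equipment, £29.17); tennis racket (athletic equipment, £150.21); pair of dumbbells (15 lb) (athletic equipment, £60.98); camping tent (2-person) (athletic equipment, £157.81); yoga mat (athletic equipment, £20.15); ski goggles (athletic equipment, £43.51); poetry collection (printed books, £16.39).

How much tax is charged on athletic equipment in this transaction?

Bike helmet £54.56: athletic equipment, under £150.00 → 1% → £0.55
Soccer ball £29.17: athletic equipment, under £150.00 → 1% → £0.29
Tennis racket £150.21: athletic equipment, £150.00 or more → 7.75% → £11.64
Pair of dumbbells (15 lb) £60.98: athletic equipment, under £150.00 → 1% → £0.61
Camping tent (2-person) £157.81: athletic equipment, £150.00 or more → 7.75% → £12.23
Yoga mat £20.15: athletic equipment, under £150.00 → 1% → £0.20
Ski goggles £43.51: athletic equipment, under £150.00 → 1% → £0.44
Tax on athletic equipment = £0.55 + £0.29 + £11.64 + £0.61 + £12.23 + £0.20 + £0.44 = £25.96

£25.96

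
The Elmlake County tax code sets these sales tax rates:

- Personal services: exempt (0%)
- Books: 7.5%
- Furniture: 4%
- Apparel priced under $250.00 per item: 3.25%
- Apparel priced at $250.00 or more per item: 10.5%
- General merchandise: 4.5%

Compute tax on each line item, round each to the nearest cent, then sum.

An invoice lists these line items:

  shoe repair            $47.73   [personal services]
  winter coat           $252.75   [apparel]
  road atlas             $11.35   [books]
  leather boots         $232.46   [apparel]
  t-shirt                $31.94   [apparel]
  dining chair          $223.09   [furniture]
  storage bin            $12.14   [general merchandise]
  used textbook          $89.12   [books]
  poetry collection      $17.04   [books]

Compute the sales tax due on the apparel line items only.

Winter coat $252.75: apparel, $250.00 or more → 10.5% → $26.54
Leather boots $232.46: apparel, under $250.00 → 3.25% → $7.55
T-shirt $31.94: apparel, under $250.00 → 3.25% → $1.04
Tax on apparel = $26.54 + $7.55 + $1.04 = $35.13

$35.13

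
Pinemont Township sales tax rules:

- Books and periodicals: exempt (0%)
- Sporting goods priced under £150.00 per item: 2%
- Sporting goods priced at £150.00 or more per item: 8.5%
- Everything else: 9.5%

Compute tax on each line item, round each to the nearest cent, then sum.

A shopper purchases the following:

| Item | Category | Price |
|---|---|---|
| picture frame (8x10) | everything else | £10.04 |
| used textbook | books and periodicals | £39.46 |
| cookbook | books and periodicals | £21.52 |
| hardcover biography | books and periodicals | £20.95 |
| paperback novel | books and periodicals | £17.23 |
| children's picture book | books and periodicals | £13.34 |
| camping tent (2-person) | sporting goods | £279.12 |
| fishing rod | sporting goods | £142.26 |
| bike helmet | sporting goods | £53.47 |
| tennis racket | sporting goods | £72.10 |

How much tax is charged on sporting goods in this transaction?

Camping tent (2-person) £279.12: sporting goods, £150.00 or more → 8.5% → £23.73
Fishing rod £142.26: sporting goods, under £150.00 → 2% → £2.85
Bike helmet £53.47: sporting goods, under £150.00 → 2% → £1.07
Tennis racket £72.10: sporting goods, under £150.00 → 2% → £1.44
Tax on sporting goods = £23.73 + £2.85 + £1.07 + £1.44 = £29.09

£29.09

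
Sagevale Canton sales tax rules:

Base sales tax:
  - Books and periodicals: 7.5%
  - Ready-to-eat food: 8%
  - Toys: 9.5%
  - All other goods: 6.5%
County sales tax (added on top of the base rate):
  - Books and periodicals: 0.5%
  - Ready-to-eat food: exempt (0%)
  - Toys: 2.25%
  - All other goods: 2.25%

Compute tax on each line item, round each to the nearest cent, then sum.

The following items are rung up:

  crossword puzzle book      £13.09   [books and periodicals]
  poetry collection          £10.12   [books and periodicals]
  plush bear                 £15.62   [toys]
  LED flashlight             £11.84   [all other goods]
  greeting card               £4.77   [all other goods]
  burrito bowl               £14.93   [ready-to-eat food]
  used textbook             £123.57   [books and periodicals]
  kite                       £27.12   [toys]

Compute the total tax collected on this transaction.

£19.43

Crossword puzzle book £13.09: books and periodicals → 7.5% + 0.5% county = 8% → £1.05
Poetry collection £10.12: books and periodicals → 7.5% + 0.5% county = 8% → £0.81
Plush bear £15.62: toys → 9.5% + 2.25% county = 11.75% → £1.84
LED flashlight £11.84: all other goods → 6.5% + 2.25% county = 8.75% → £1.04
Greeting card £4.77: all other goods → 6.5% + 2.25% county = 8.75% → £0.42
Burrito bowl £14.93: ready-to-eat food → 8% + 0% county = 8% → £1.19
Used textbook £123.57: books and periodicals → 7.5% + 0.5% county = 8% → £9.89
Kite £27.12: toys → 9.5% + 2.25% county = 11.75% → £3.19
Total tax = £1.05 + £0.81 + £1.84 + £1.04 + £0.42 + £1.19 + £9.89 + £3.19 = £19.43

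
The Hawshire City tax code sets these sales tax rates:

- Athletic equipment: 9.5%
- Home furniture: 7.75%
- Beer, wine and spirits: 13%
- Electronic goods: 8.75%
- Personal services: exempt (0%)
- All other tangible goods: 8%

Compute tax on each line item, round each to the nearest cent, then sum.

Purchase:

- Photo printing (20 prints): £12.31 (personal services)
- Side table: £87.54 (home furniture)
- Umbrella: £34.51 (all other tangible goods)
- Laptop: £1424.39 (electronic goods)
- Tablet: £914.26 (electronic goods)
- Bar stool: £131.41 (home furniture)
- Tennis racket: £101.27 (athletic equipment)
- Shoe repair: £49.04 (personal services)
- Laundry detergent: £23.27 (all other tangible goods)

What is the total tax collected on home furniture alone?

£16.96

Side table £87.54: home furniture → 7.75% → £6.78
Bar stool £131.41: home furniture → 7.75% → £10.18
Tax on home furniture = £6.78 + £10.18 = £16.96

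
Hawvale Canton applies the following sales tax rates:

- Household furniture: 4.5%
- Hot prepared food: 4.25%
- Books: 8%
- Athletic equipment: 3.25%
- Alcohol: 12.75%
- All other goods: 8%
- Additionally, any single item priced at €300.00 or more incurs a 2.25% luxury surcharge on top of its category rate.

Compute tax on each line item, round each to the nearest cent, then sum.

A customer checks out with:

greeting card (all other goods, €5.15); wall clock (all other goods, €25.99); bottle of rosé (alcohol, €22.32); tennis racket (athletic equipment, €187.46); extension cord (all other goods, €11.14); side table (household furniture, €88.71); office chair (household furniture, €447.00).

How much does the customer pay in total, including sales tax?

€834.25

Greeting card €5.15: all other goods → 8% → €0.41
Wall clock €25.99: all other goods → 8% → €2.08
Bottle of rosé €22.32: alcohol → 12.75% → €2.85
Tennis racket €187.46: athletic equipment → 3.25% → €6.09
Extension cord €11.14: all other goods → 8% → €0.89
Side table €88.71: household furniture → 4.5% → €3.99
Office chair €447.00: household furniture → 4.5% + 2.25% surcharge = 6.75% → €30.17
Subtotal = €787.77; tax = €46.48; total due = €834.25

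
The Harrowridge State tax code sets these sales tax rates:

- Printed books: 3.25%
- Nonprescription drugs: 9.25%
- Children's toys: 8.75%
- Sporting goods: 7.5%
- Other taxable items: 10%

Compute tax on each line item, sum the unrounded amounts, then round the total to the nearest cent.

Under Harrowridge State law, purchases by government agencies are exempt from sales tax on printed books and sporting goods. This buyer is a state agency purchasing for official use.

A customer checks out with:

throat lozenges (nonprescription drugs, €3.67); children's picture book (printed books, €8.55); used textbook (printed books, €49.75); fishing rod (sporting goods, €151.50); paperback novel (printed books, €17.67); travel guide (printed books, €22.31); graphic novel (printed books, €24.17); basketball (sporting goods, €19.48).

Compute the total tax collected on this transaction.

€0.34

Throat lozenges €3.67: nonprescription drugs → 9.25% → €0.339475
Children's picture book €8.55: printed books, buyer-exempt → 0% → €0.00
Used textbook €49.75: printed books, buyer-exempt → 0% → €0.00
Fishing rod €151.50: sporting goods, buyer-exempt → 0% → €0.00
Paperback novel €17.67: printed books, buyer-exempt → 0% → €0.00
Travel guide €22.31: printed books, buyer-exempt → 0% → €0.00
Graphic novel €24.17: printed books, buyer-exempt → 0% → €0.00
Basketball €19.48: sporting goods, buyer-exempt → 0% → €0.00
Unrounded tax sum = €0.339475 → €0.34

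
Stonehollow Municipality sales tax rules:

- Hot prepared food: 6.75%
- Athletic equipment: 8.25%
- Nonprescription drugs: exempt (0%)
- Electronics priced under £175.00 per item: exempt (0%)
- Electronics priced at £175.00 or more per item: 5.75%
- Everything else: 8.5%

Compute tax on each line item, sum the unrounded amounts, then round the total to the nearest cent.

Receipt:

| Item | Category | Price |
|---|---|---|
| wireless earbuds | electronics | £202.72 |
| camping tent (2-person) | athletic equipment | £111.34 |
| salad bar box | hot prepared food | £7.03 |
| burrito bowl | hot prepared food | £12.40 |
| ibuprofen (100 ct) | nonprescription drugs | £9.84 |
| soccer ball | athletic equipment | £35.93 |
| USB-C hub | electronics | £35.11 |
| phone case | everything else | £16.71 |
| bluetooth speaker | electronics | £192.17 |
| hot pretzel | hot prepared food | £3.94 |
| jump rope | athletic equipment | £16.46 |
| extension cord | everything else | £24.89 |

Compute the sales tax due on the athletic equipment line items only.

£13.51

Camping tent (2-person) £111.34: athletic equipment → 8.25% → £9.18555
Soccer ball £35.93: athletic equipment → 8.25% → £2.964225
Jump rope £16.46: athletic equipment → 8.25% → £1.35795
Tax on athletic equipment: unrounded sum = £13.507725 → £13.51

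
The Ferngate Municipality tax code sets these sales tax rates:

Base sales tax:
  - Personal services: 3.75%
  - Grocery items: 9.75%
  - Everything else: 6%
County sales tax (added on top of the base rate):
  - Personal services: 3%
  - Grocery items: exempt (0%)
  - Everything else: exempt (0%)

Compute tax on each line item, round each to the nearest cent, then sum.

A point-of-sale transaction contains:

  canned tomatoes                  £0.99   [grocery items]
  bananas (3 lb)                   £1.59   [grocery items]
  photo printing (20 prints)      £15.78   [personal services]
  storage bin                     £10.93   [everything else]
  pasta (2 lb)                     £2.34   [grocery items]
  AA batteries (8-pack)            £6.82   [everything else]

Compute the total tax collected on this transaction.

Canned tomatoes £0.99: grocery items → 9.75% + 0% county = 9.75% → £0.10
Bananas (3 lb) £1.59: grocery items → 9.75% + 0% county = 9.75% → £0.16
Photo printing (20 prints) £15.78: personal services → 3.75% + 3% county = 6.75% → £1.07
Storage bin £10.93: everything else → 6% + 0% county = 6% → £0.66
Pasta (2 lb) £2.34: grocery items → 9.75% + 0% county = 9.75% → £0.23
AA batteries (8-pack) £6.82: everything else → 6% + 0% county = 6% → £0.41
Total tax = £0.10 + £0.16 + £1.07 + £0.66 + £0.23 + £0.41 = £2.63

£2.63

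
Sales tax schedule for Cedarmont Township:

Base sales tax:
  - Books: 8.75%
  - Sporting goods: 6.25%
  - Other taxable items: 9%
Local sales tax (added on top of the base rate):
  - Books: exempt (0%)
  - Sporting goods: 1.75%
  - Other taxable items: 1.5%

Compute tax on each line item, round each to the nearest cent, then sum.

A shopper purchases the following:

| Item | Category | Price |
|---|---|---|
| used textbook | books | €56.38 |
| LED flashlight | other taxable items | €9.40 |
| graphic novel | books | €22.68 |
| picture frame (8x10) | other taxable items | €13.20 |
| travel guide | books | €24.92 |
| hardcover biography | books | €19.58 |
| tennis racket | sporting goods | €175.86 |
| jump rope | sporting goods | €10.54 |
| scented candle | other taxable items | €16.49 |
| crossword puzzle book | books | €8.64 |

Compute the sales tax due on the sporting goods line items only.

Tennis racket €175.86: sporting goods → 6.25% + 1.75% local = 8% → €14.07
Jump rope €10.54: sporting goods → 6.25% + 1.75% local = 8% → €0.84
Tax on sporting goods = €14.07 + €0.84 = €14.91

€14.91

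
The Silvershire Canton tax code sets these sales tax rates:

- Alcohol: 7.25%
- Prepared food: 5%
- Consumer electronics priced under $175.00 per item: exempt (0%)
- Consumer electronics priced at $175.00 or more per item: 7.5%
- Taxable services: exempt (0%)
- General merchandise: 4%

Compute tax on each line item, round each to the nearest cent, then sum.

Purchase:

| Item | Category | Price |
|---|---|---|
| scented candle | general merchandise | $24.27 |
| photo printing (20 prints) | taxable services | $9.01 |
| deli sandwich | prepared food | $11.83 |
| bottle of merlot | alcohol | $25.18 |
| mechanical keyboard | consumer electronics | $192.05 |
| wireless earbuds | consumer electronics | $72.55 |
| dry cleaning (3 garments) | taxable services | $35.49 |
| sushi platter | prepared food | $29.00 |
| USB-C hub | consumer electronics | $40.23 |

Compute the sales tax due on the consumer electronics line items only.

Mechanical keyboard $192.05: consumer electronics, $175.00 or more → 7.5% → $14.40
Wireless earbuds $72.55: consumer electronics, under $175.00 → 0% → $0.00
USB-C hub $40.23: consumer electronics, under $175.00 → 0% → $0.00
Tax on consumer electronics = $14.40 + $0.00 + $0.00 = $14.40

$14.40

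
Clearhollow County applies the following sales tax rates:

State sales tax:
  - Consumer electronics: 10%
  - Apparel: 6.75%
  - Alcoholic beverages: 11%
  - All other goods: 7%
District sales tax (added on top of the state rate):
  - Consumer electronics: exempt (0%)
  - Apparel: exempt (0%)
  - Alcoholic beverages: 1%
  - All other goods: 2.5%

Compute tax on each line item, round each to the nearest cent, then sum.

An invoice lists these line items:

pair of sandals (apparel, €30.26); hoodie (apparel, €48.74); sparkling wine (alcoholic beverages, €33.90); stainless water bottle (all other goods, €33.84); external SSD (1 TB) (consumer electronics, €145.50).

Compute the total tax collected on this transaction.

€27.16

Pair of sandals €30.26: apparel → 6.75% + 0% district = 6.75% → €2.04
Hoodie €48.74: apparel → 6.75% + 0% district = 6.75% → €3.29
Sparkling wine €33.90: alcoholic beverages → 11% + 1% district = 12% → €4.07
Stainless water bottle €33.84: all other goods → 7% + 2.5% district = 9.5% → €3.21
External SSD (1 TB) €145.50: consumer electronics → 10% + 0% district = 10% → €14.55
Total tax = €2.04 + €3.29 + €4.07 + €3.21 + €14.55 = €27.16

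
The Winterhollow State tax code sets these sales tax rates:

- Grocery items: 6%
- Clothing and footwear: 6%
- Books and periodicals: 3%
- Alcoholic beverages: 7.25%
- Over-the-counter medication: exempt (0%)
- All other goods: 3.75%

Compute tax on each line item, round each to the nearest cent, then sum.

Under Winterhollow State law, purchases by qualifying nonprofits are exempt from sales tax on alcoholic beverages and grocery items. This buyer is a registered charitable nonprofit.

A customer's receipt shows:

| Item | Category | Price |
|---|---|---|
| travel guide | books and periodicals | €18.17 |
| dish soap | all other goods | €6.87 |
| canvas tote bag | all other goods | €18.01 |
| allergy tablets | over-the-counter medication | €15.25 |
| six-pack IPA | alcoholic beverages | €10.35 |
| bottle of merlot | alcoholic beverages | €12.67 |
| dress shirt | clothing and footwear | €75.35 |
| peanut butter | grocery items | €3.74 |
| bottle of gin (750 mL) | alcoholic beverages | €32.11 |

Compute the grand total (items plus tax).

Travel guide €18.17: books and periodicals → 3% → €0.55
Dish soap €6.87: all other goods → 3.75% → €0.26
Canvas tote bag €18.01: all other goods → 3.75% → €0.68
Allergy tablets €15.25: over-the-counter medication → 0% → €0.00
Six-pack IPA €10.35: alcoholic beverages, buyer-exempt → 0% → €0.00
Bottle of merlot €12.67: alcoholic beverages, buyer-exempt → 0% → €0.00
Dress shirt €75.35: clothing and footwear → 6% → €4.52
Peanut butter €3.74: grocery items, buyer-exempt → 0% → €0.00
Bottle of gin (750 mL) €32.11: alcoholic beverages, buyer-exempt → 0% → €0.00
Subtotal = €192.52; tax = €6.01; total due = €198.53

€198.53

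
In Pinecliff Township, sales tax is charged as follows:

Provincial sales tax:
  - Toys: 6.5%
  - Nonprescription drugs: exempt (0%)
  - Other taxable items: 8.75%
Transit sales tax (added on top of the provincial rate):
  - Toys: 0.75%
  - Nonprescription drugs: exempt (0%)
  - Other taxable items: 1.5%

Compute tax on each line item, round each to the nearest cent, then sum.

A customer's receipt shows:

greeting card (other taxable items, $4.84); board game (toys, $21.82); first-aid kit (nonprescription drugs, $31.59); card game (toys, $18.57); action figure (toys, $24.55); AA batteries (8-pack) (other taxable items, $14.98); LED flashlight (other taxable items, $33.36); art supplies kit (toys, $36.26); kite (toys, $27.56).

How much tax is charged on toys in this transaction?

Board game $21.82: toys → 6.5% + 0.75% transit = 7.25% → $1.58
Card game $18.57: toys → 6.5% + 0.75% transit = 7.25% → $1.35
Action figure $24.55: toys → 6.5% + 0.75% transit = 7.25% → $1.78
Art supplies kit $36.26: toys → 6.5% + 0.75% transit = 7.25% → $2.63
Kite $27.56: toys → 6.5% + 0.75% transit = 7.25% → $2.00
Tax on toys = $1.58 + $1.35 + $1.78 + $2.63 + $2.00 = $9.34

$9.34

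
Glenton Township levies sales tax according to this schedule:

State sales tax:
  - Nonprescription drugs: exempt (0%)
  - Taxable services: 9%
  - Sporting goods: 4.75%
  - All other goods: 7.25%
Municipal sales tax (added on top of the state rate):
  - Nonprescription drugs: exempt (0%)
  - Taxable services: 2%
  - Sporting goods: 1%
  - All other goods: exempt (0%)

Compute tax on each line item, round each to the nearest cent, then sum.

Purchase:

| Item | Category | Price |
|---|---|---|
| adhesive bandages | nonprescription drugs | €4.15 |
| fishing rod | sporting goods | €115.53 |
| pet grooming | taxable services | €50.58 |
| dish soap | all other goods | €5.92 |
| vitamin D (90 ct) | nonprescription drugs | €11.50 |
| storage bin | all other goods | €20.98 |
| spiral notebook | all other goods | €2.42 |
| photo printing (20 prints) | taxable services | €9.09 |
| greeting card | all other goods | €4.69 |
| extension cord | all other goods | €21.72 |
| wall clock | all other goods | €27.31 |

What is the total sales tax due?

€19.22

Adhesive bandages €4.15: nonprescription drugs → 0% + 0% municipal = 0% → €0.00
Fishing rod €115.53: sporting goods → 4.75% + 1% municipal = 5.75% → €6.64
Pet grooming €50.58: taxable services → 9% + 2% municipal = 11% → €5.56
Dish soap €5.92: all other goods → 7.25% + 0% municipal = 7.25% → €0.43
Vitamin D (90 ct) €11.50: nonprescription drugs → 0% + 0% municipal = 0% → €0.00
Storage bin €20.98: all other goods → 7.25% + 0% municipal = 7.25% → €1.52
Spiral notebook €2.42: all other goods → 7.25% + 0% municipal = 7.25% → €0.18
Photo printing (20 prints) €9.09: taxable services → 9% + 2% municipal = 11% → €1.00
Greeting card €4.69: all other goods → 7.25% + 0% municipal = 7.25% → €0.34
Extension cord €21.72: all other goods → 7.25% + 0% municipal = 7.25% → €1.57
Wall clock €27.31: all other goods → 7.25% + 0% municipal = 7.25% → €1.98
Total tax = €6.64 + €5.56 + €0.43 + €1.52 + €0.18 + €1.00 + €0.34 + €1.57 + €1.98 = €19.22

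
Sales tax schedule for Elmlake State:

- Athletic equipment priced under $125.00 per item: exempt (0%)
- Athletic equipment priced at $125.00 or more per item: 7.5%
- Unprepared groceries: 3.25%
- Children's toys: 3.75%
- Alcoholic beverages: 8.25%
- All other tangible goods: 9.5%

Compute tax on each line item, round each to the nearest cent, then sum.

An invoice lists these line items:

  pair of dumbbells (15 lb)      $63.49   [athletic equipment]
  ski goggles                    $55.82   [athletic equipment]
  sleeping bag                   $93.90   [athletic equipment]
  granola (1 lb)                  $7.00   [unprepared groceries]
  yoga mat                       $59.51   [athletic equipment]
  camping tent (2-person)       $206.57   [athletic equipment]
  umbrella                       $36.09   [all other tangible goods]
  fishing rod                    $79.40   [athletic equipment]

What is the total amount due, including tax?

Pair of dumbbells (15 lb) $63.49: athletic equipment, under $125.00 → 0% → $0.00
Ski goggles $55.82: athletic equipment, under $125.00 → 0% → $0.00
Sleeping bag $93.90: athletic equipment, under $125.00 → 0% → $0.00
Granola (1 lb) $7.00: unprepared groceries → 3.25% → $0.23
Yoga mat $59.51: athletic equipment, under $125.00 → 0% → $0.00
Camping tent (2-person) $206.57: athletic equipment, $125.00 or more → 7.5% → $15.49
Umbrella $36.09: all other tangible goods → 9.5% → $3.43
Fishing rod $79.40: athletic equipment, under $125.00 → 0% → $0.00
Subtotal = $601.78; tax = $19.15; total due = $620.93

$620.93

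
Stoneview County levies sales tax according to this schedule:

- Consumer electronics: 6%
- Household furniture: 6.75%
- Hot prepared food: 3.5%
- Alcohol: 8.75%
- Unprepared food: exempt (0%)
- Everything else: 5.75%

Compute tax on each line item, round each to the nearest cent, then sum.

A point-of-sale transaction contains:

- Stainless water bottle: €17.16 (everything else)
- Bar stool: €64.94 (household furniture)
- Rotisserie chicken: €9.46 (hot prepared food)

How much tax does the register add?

Stainless water bottle €17.16: everything else → 5.75% → €0.99
Bar stool €64.94: household furniture → 6.75% → €4.38
Rotisserie chicken €9.46: hot prepared food → 3.5% → €0.33
Total tax = €0.99 + €4.38 + €0.33 = €5.70

€5.70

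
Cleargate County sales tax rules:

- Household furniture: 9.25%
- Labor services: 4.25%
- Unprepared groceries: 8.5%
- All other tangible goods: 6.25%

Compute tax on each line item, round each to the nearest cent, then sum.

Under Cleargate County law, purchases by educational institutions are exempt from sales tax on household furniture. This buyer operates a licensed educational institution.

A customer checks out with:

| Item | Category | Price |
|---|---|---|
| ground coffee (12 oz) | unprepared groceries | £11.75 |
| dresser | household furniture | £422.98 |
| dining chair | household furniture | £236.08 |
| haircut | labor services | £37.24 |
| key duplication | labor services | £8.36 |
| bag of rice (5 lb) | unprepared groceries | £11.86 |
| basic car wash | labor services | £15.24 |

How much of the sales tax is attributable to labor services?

£2.59

Haircut £37.24: labor services → 4.25% → £1.58
Key duplication £8.36: labor services → 4.25% → £0.36
Basic car wash £15.24: labor services → 4.25% → £0.65
Tax on labor services = £1.58 + £0.36 + £0.65 = £2.59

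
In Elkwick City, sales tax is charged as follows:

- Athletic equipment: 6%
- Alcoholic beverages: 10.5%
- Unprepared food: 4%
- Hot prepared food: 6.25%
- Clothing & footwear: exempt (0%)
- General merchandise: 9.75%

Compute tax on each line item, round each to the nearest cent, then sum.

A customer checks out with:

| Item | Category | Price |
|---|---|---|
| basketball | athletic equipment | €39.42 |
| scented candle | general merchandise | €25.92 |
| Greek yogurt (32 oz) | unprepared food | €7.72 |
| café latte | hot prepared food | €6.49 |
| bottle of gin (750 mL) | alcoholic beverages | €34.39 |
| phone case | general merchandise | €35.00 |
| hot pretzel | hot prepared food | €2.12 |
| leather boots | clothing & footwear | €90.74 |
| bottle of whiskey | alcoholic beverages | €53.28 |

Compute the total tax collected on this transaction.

Basketball €39.42: athletic equipment → 6% → €2.37
Scented candle €25.92: general merchandise → 9.75% → €2.53
Greek yogurt (32 oz) €7.72: unprepared food → 4% → €0.31
Café latte €6.49: hot prepared food → 6.25% → €0.41
Bottle of gin (750 mL) €34.39: alcoholic beverages → 10.5% → €3.61
Phone case €35.00: general merchandise → 9.75% → €3.41
Hot pretzel €2.12: hot prepared food → 6.25% → €0.13
Leather boots €90.74: clothing & footwear → 0% → €0.00
Bottle of whiskey €53.28: alcoholic beverages → 10.5% → €5.59
Total tax = €2.37 + €2.53 + €0.31 + €0.41 + €3.61 + €3.41 + €0.13 + €5.59 = €18.36

€18.36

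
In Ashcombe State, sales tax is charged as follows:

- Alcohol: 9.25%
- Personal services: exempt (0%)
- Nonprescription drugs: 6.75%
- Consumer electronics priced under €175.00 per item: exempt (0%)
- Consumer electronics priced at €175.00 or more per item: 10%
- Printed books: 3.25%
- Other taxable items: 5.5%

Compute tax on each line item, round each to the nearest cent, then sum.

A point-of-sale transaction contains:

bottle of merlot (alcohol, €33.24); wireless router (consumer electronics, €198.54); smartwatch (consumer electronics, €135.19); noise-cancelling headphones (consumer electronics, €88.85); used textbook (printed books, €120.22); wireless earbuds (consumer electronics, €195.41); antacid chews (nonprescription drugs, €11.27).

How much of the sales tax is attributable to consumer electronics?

Wireless router €198.54: consumer electronics, €175.00 or more → 10% → €19.85
Smartwatch €135.19: consumer electronics, under €175.00 → 0% → €0.00
Noise-cancelling headphones €88.85: consumer electronics, under €175.00 → 0% → €0.00
Wireless earbuds €195.41: consumer electronics, €175.00 or more → 10% → €19.54
Tax on consumer electronics = €19.85 + €0.00 + €0.00 + €19.54 = €39.39

€39.39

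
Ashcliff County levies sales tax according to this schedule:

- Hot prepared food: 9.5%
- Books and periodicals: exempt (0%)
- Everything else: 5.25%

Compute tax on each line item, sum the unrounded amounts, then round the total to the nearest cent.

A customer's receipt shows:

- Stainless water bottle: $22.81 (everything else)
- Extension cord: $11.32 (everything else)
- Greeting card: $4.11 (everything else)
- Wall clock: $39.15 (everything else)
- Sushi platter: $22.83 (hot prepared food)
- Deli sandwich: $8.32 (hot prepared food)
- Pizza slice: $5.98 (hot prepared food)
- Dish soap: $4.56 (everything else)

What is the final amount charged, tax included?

Stainless water bottle $22.81: everything else → 5.25% → $1.197525
Extension cord $11.32: everything else → 5.25% → $0.5943
Greeting card $4.11: everything else → 5.25% → $0.215775
Wall clock $39.15: everything else → 5.25% → $2.055375
Sushi platter $22.83: hot prepared food → 9.5% → $2.16885
Deli sandwich $8.32: hot prepared food → 9.5% → $0.7904
Pizza slice $5.98: hot prepared food → 9.5% → $0.5681
Dish soap $4.56: everything else → 5.25% → $0.2394
Subtotal = $119.08; unrounded tax = $7.829725 → $7.83; total due = $126.91

$126.91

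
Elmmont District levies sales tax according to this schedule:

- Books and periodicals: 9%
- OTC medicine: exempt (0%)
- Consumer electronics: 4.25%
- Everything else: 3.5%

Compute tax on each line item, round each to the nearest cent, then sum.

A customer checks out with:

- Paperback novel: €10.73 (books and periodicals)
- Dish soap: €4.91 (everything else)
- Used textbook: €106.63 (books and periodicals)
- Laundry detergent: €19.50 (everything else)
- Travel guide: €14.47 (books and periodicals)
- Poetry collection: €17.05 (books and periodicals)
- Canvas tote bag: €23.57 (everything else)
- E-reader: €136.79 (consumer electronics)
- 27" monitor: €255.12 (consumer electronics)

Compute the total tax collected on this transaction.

€31.72

Paperback novel €10.73: books and periodicals → 9% → €0.97
Dish soap €4.91: everything else → 3.5% → €0.17
Used textbook €106.63: books and periodicals → 9% → €9.60
Laundry detergent €19.50: everything else → 3.5% → €0.68
Travel guide €14.47: books and periodicals → 9% → €1.30
Poetry collection €17.05: books and periodicals → 9% → €1.53
Canvas tote bag €23.57: everything else → 3.5% → €0.82
E-reader €136.79: consumer electronics → 4.25% → €5.81
27" monitor €255.12: consumer electronics → 4.25% → €10.84
Total tax = €0.97 + €0.17 + €9.60 + €0.68 + €1.30 + €1.53 + €0.82 + €5.81 + €10.84 = €31.72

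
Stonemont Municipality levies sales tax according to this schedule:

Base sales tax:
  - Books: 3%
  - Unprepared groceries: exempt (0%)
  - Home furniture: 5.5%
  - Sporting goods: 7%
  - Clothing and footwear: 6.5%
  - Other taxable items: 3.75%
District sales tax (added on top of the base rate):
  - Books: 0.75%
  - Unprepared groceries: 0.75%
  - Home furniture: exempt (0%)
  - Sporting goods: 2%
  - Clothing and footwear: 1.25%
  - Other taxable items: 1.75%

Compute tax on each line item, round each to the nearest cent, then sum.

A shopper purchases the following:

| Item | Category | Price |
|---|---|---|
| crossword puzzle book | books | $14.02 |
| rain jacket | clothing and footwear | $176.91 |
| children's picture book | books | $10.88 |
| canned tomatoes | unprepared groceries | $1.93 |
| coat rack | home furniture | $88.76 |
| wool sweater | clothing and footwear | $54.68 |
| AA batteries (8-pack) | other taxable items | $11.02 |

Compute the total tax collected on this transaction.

$24.39

Crossword puzzle book $14.02: books → 3% + 0.75% district = 3.75% → $0.53
Rain jacket $176.91: clothing and footwear → 6.5% + 1.25% district = 7.75% → $13.71
Children's picture book $10.88: books → 3% + 0.75% district = 3.75% → $0.41
Canned tomatoes $1.93: unprepared groceries → 0% + 0.75% district = 0.75% → $0.01
Coat rack $88.76: home furniture → 5.5% + 0% district = 5.5% → $4.88
Wool sweater $54.68: clothing and footwear → 6.5% + 1.25% district = 7.75% → $4.24
AA batteries (8-pack) $11.02: other taxable items → 3.75% + 1.75% district = 5.5% → $0.61
Total tax = $0.53 + $13.71 + $0.41 + $0.01 + $4.88 + $4.24 + $0.61 = $24.39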